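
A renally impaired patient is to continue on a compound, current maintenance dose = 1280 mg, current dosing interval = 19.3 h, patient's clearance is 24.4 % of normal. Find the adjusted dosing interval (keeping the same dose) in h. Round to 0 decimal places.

79 h

To keep the same average steady-state level, dosing rate must scale with clearance.
CL ratio = 24.4 / 100 = 0.2440
New interval (same dose) = 19.3 / 0.2440 = 79.10 h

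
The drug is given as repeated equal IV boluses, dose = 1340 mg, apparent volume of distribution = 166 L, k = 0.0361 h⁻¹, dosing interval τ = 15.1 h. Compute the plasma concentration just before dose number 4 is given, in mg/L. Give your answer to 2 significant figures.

C₀ per dose = Dose / Vd = 1340 / 166 = 8.072 mg/L
Fraction remaining after one interval: r = e^(−kτ) = e^(−0.03610 × 15.1) = 0.5798
Before dose 4, 3 doses have been given (aged 1τ, 2τ, 3τ).
C_trough = C₀ × (r + r² + … + r^3) = C₀ × r(1−r^3)/(1−r)
        = 8.072 × 0.5798 × (1 − 0.1949) / (1 − 0.5798) = 8.967 mg/L

9.0 mg/L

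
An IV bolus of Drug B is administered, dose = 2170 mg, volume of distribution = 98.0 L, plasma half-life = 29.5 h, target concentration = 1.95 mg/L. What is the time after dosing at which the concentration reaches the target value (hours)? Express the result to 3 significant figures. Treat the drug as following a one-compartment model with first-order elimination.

C₀ = Dose / Vd = 2170 / 98.0 = 22.14 mg/L
k = ln2 / t½ = 0.693147 / 29.5 = 0.02350 h⁻¹
t = ln(C₀ / C) / k = ln(22.14 / 1.95) / 0.02350
  = ln(11.35) / 0.02350 = 2.429 / 0.02350 = 103.4 h

103 h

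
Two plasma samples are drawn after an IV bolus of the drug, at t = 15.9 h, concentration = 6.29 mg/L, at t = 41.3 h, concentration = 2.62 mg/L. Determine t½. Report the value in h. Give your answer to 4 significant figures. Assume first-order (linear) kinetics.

k = ln(C₁/C₂) / (t₂ − t₁) = ln(6.29/2.62) / (41.3 − 15.9)
  = 0.8758 / 25.40 = 0.03448 h⁻¹
t½ = ln2 / k = 0.693147 / 0.03448 = 20.10 h

20.10 h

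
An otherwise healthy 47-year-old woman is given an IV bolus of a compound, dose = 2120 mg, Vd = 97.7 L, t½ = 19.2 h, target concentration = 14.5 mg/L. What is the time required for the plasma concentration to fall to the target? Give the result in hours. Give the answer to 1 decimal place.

C₀ = Dose / Vd = 2120 / 97.7 = 21.70 mg/L
k = ln2 / t½ = 0.693147 / 19.2 = 0.03610 h⁻¹
t = ln(C₀ / C) / k = ln(21.70 / 14.5) / 0.03610
  = ln(1.497) / 0.03610 = 0.4035 / 0.03610 = 11.18 h

11.2 h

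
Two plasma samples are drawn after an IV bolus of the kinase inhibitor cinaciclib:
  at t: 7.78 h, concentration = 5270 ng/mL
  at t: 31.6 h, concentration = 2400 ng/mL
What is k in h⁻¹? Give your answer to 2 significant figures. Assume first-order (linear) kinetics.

k = ln(C₁/C₂) / (t₂ − t₁) = ln(5270/2400) / (31.6 − 7.78)
  = 0.7866 / 23.82 = 0.03302 h⁻¹

0.033 h⁻¹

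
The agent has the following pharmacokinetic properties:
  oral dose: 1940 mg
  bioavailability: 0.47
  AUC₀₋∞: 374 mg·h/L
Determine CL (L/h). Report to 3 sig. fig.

CL = F·Dose / AUC = 0.47 × 1940 / 374 = 2.438 L/h

2.44 L/h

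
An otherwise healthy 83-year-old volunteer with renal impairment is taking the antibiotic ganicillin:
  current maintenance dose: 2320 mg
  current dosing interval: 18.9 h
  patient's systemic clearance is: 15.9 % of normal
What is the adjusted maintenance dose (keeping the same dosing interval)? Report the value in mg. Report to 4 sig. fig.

To keep the same average steady-state level, dosing rate must scale with clearance.
CL ratio = 15.9 / 100 = 0.1590
New dose (same interval) = 2320 × 0.1590 = 368.9 mg

368.9 mg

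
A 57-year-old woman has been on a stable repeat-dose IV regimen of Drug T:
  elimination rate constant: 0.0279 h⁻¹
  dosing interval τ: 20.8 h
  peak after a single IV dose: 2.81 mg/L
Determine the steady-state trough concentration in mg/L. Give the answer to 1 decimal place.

3.6 mg/L

e^(−kτ) = e^(−0.02790 × 20.8) = 0.5597
Accumulation ratio R = 1 / (1 − e^(−kτ)) = 1 / (1 − 0.5597) = 2.271
Steady-state trough = C₀ × R × e^(−kτ) = 2.81 × 2.271 × 0.5597 = 3.572 mg/L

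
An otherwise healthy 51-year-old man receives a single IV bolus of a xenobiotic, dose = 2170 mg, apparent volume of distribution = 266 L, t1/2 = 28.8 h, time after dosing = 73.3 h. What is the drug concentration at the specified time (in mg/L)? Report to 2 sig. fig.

C₀ = Dose / Vd = 2170 / 266 = 8.158 mg/L
k = ln2 / t½ = 0.693147 / 28.8 = 0.02407 h⁻¹
C = C₀ · e^(−k·t) = 8.158 × e^(−0.02407 × 73.3)
  = 8.158 × 0.1713 = 1.397 mg/L

1.4 mg/L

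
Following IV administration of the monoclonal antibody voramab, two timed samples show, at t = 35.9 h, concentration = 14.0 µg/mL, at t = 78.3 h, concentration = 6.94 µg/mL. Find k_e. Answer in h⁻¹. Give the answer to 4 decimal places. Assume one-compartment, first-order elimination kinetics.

0.0166 h⁻¹

k = ln(C₁/C₂) / (t₂ − t₁) = ln(14.0/6.94) / (78.3 − 35.9)
  = 0.7018 / 42.40 = 0.01655 h⁻¹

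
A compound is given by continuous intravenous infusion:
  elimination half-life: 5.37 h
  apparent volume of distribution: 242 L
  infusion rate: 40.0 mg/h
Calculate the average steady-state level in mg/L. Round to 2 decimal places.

1.28 mg/L

k = ln2 / t½ = 0.693147 / 5.37 = 0.1291 h⁻¹
CL = k × Vd = 0.1291 × 242 = 31.24 L/h
At steady state Css = R₀ / CL = 40.0 / 31.24 = 1.280 mg/L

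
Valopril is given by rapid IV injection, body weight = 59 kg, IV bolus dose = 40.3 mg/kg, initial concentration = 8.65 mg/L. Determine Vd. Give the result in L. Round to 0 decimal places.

Dose = 40.3 × 59 = 2378 mg
Vd = Dose / C₀ = 2378 / 8.65 = 274.9 L

275 L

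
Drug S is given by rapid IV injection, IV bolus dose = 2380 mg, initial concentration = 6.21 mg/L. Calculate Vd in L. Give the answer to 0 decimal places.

383 L

Vd = Dose / C₀ = 2380 / 6.21 = 383.3 L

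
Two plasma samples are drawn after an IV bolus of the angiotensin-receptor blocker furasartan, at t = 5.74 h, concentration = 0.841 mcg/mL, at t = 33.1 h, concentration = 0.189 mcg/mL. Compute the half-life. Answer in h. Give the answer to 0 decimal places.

13 h

k = ln(C₁/C₂) / (t₂ − t₁) = ln(0.841/0.189) / (33.1 − 5.74)
  = 1.493 / 27.36 = 0.05457 h⁻¹
t½ = ln2 / k = 0.693147 / 0.05457 = 12.70 h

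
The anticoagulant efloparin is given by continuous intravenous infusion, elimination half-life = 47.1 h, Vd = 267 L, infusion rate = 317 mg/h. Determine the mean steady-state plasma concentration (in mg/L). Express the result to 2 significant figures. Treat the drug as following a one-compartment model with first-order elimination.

k = ln2 / t½ = 0.693147 / 47.1 = 0.01472 h⁻¹
CL = k × Vd = 0.01472 × 267 = 3.930 L/h
At steady state Css = R₀ / CL = 317 / 3.930 = 80.66 mg/L

81 mg/L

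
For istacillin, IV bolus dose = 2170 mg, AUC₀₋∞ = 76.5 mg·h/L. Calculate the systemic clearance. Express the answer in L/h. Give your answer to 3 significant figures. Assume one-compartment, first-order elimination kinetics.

CL = Dose / AUC = 2170 / 76.5 = 28.37 L/h

28.4 L/h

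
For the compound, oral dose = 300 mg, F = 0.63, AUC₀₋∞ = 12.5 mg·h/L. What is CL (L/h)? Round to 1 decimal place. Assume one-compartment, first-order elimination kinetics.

15.1 L/h

CL = F·Dose / AUC = 0.63 × 300 / 12.5 = 15.12 L/h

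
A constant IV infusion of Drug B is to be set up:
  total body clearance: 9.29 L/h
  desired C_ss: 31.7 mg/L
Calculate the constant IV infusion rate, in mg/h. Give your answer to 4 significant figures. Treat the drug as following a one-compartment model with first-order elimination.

At steady state, infusion rate R₀ = Css × CL = 31.7 × 9.290 = 294.5 mg/h

294.5 mg/h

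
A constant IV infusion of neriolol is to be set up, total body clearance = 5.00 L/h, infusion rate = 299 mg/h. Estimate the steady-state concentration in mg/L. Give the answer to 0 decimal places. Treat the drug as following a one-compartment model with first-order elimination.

60 mg/L

At steady state Css = R₀ / CL = 299 / 5.000 = 59.80 mg/L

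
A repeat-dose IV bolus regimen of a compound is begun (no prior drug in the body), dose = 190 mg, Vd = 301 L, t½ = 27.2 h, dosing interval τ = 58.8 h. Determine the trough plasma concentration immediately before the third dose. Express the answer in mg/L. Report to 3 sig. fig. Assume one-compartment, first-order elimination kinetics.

C₀ per dose = Dose / Vd = 190 / 301 = 0.6312 mg/L
k = ln2 / t½ = 0.693147 / 27.2 = 0.02548 h⁻¹
Fraction remaining after one interval: r = e^(−kτ) = e^(−0.02548 × 58.8) = 0.2235
Before dose 3, 2 doses have been given (aged 1τ, 2τ).
C_trough = C₀ × (r + r²) = 0.6312 × (0.2235 + 0.04995) = 0.1726 mg/L

0.173 mg/L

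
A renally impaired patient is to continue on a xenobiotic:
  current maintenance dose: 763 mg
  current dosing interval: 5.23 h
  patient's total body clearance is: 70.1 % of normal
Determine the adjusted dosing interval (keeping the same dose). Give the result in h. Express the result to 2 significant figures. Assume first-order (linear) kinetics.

7.5 h

To keep the same average steady-state level, dosing rate must scale with clearance.
CL ratio = 70.1 / 100 = 0.7010
New interval (same dose) = 5.23 / 0.7010 = 7.461 h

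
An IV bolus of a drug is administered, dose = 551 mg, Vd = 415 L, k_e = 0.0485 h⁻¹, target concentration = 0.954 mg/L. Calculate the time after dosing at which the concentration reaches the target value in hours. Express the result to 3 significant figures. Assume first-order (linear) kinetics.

C₀ = Dose / Vd = 551.0 / 415 = 1.328 mg/L
t = ln(C₀ / C) / k = ln(1.328 / 0.954) / 0.04850
  = ln(1.392) / 0.04850 = 0.3307 / 0.04850 = 6.819 h

6.82 h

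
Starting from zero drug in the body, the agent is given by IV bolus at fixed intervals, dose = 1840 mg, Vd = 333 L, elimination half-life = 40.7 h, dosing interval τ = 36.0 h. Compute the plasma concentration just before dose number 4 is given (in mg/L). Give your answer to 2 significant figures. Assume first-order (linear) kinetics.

C₀ per dose = Dose / Vd = 1840 / 333 = 5.526 mg/L
k = ln2 / t½ = 0.693147 / 40.7 = 0.01703 h⁻¹
Fraction remaining after one interval: r = e^(−kτ) = e^(−0.01703 × 36.0) = 0.5417
Before dose 4, 3 doses have been given (aged 1τ, 2τ, 3τ).
C_trough = C₀ × (r + r² + … + r^3) = C₀ × r(1−r^3)/(1−r)
        = 5.526 × 0.5417 × (1 − 0.1590) / (1 − 0.5417) = 5.493 mg/L

5.5 mg/L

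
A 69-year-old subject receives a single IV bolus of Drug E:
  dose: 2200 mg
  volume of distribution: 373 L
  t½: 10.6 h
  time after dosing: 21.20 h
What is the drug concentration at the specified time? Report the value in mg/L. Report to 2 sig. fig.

C₀ = Dose / Vd = 2200 / 373 = 5.898 mg/L
k = ln2 / t½ = 0.693147 / 10.6 = 0.06539 h⁻¹
t / t½ = 21.20 / 10.6 = 2 half-lives
C = C₀ × (1/2)^2 = 5.898 × 0.2500 = 1.475 mg/L

1.5 mg/L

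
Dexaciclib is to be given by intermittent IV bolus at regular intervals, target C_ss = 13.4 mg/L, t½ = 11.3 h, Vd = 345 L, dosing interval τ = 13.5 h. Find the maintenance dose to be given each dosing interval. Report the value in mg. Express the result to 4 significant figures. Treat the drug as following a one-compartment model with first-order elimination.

k = ln2 / t½ = 0.693147 / 11.3 = 0.06134 h⁻¹
CL = k × Vd = 0.06134 × 345 = 21.16 L/h
At steady state, Dose/τ = Css × CL.
Dose = Css × CL × τ = 13.4 × 21.16 × 13.5 = 3828 mg

3828 mg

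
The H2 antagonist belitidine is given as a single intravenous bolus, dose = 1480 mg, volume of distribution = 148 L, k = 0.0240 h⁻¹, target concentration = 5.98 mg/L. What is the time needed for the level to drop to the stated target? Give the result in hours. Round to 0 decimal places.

21 h

C₀ = Dose / Vd = 1480 / 148 = 10.00 mg/L
t = ln(C₀ / C) / k = ln(10.00 / 5.98) / 0.02400
  = ln(1.672) / 0.02400 = 0.5140 / 0.02400 = 21.42 h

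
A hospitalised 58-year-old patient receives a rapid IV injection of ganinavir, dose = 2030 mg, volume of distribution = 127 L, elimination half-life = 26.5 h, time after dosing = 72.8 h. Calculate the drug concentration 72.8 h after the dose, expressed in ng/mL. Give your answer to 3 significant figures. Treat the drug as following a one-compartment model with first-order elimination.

2380 ng/mL

C₀ = Dose / Vd = 2030 / 127 = 15.98 mg/L
k = ln2 / t½ = 0.693147 / 26.5 = 0.02616 h⁻¹
C = C₀ · e^(−k·t) = 15.98 × e^(−0.02616 × 72.8)
  = 15.98 × 0.1489 = 2.379 mg/L
Convert: 2.379 mg/L × 1000 = 2379 ng/mL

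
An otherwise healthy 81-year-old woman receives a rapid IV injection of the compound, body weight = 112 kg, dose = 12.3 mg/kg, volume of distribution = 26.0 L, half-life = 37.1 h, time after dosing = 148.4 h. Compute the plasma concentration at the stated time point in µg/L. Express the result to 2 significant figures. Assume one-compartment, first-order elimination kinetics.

Total dose = 12.3 × 112 = 1378 mg
C₀ = Dose / Vd = 1378 / 26.0 = 53.00 mg/L
k = ln2 / t½ = 0.693147 / 37.1 = 0.01868 h⁻¹
t / t½ = 148.4 / 37.1 = 4 half-lives
C = C₀ × (1/2)^4 = 53.00 × 0.06250 = 3.313 mg/L
Convert: 3.313 mg/L × 1000 = 3313 µg/L

3300 µg/L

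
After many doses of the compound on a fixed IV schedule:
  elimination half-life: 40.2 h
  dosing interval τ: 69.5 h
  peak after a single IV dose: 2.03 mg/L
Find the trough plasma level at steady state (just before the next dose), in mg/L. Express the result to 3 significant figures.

0.877 mg/L

k = ln2 / t½ = 0.693147 / 40.2 = 0.01724 h⁻¹
e^(−kτ) = e^(−0.01724 × 69.5) = 0.3017
Accumulation ratio R = 1 / (1 − e^(−kτ)) = 1 / (1 − 0.3017) = 1.432
Steady-state trough = C₀ × R × e^(−kτ) = 2.03 × 1.432 × 0.3017 = 0.8770 mg/L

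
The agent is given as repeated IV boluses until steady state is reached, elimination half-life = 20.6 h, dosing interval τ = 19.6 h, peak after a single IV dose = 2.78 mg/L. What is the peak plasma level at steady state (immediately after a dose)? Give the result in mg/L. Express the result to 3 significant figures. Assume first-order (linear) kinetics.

k = ln2 / t½ = 0.693147 / 20.6 = 0.03365 h⁻¹
e^(−kτ) = e^(−0.03365 × 19.6) = 0.5171
Accumulation ratio R = 1 / (1 − e^(−kτ)) = 1 / (1 − 0.5171) = 2.071
Steady-state peak = C₀ × R = 2.78 × 2.071 = 5.757 mg/L

5.76 mg/L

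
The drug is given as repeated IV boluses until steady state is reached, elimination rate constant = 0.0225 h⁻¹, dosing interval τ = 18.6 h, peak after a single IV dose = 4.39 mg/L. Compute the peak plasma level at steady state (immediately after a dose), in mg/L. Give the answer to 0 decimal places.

13 mg/L

e^(−kτ) = e^(−0.02250 × 18.6) = 0.6580
Accumulation ratio R = 1 / (1 − e^(−kτ)) = 1 / (1 − 0.6580) = 2.924
Steady-state peak = C₀ × R = 4.39 × 2.924 = 12.84 mg/L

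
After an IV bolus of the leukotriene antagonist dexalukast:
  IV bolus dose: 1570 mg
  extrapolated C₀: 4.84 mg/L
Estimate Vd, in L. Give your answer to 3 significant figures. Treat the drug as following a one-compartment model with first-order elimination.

Vd = Dose / C₀ = 1570 / 4.84 = 324.4 L

324 L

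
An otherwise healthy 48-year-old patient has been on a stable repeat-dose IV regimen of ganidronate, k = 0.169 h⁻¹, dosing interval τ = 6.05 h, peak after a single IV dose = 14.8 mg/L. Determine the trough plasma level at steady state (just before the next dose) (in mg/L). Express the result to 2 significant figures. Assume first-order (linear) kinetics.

8.3 mg/L

e^(−kτ) = e^(−0.1690 × 6.05) = 0.3597
Accumulation ratio R = 1 / (1 − e^(−kτ)) = 1 / (1 − 0.3597) = 1.562
Steady-state trough = C₀ × R × e^(−kτ) = 14.8 × 1.562 × 0.3597 = 8.315 mg/L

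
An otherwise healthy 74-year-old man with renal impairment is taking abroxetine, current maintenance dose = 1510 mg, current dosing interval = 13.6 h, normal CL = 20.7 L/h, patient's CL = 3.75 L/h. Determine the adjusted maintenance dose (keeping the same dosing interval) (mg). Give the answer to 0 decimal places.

To keep the same average steady-state level, dosing rate must scale with clearance.
CL ratio = 3.75 / 20.7 = 0.1812
New dose (same interval) = 1510 × 0.1812 = 273.6 mg

274 mg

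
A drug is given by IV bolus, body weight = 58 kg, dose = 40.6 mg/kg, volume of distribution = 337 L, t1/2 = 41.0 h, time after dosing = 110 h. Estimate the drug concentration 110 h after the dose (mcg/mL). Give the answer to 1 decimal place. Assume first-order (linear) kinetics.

Total dose = 40.6 × 58 = 2355 mg
C₀ = Dose / Vd = 2355 / 337 = 6.988 mg/L
k = ln2 / t½ = 0.693147 / 41.0 = 0.01691 h⁻¹
C = C₀ · e^(−k·t) = 6.988 × e^(−0.01691 × 110)
  = 6.988 × 0.1557 = 1.088 mg/L
(1.088 mg/L = 1.088 mcg/mL)

1.1 mcg/mL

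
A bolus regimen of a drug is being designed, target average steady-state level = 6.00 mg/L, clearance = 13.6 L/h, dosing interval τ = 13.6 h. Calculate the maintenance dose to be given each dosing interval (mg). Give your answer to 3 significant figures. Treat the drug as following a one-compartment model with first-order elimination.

1110 mg

At steady state, Dose/τ = Css × CL.
Dose = Css × CL × τ = 6.00 × 13.60 × 13.6 = 1110 mg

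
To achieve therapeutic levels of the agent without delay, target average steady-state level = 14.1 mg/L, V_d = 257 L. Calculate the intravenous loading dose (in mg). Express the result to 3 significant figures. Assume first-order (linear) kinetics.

3620 mg

LD = Css × Vd = 14.1 × 257 = 3624 mg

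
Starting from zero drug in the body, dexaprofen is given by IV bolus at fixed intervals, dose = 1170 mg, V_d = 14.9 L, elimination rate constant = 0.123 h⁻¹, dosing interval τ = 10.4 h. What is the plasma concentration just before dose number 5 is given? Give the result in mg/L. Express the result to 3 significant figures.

30.1 mg/L

C₀ per dose = Dose / Vd = 1170 / 14.9 = 78.52 mg/L
Fraction remaining after one interval: r = e^(−kτ) = e^(−0.1230 × 10.4) = 0.2783
Before dose 5, 4 doses have been given (aged 1τ, 2τ, 3τ, 4τ).
C_trough = C₀ × (r + r² + … + r^4) = C₀ × r(1−r^4)/(1−r)
        = 78.52 × 0.2783 × (1 − 0.005999) / (1 − 0.2783) = 30.10 mg/L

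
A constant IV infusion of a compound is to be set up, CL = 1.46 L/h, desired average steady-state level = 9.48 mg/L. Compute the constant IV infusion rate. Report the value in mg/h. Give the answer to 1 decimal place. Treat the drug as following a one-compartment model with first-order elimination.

At steady state, infusion rate R₀ = Css × CL = 9.48 × 1.460 = 13.84 mg/h

13.8 mg/h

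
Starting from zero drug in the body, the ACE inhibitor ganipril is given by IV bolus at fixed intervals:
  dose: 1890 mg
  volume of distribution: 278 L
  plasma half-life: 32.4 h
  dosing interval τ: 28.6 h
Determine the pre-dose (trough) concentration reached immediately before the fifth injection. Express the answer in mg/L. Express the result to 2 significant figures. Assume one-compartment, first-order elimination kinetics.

7.4 mg/L

C₀ per dose = Dose / Vd = 1890 / 278 = 6.799 mg/L
k = ln2 / t½ = 0.693147 / 32.4 = 0.02139 h⁻¹
Fraction remaining after one interval: r = e^(−kτ) = e^(−0.02139 × 28.6) = 0.5424
Before dose 5, 4 doses have been given (aged 1τ, 2τ, 3τ, 4τ).
C_trough = C₀ × (r + r² + … + r^4) = C₀ × r(1−r^4)/(1−r)
        = 6.799 × 0.5424 × (1 − 0.08655) / (1 − 0.5424) = 7.361 mg/L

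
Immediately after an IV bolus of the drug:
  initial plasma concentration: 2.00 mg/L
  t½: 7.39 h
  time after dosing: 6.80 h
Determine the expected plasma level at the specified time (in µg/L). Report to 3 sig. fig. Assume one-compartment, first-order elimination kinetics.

1060 µg/L

k = ln2 / t½ = 0.693147 / 7.39 = 0.09380 h⁻¹
C = C₀ · e^(−k·t) = 2.000 × e^(−0.09380 × 6.80)
  = 2.000 × 0.5284 = 1.057 mg/L
Convert: 1.057 mg/L × 1000 = 1057 µg/L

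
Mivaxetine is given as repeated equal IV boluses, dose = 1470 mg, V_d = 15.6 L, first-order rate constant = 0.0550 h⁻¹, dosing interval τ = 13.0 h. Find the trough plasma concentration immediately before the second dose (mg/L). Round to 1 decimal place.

46.1 mg/L

C₀ per dose = Dose / Vd = 1470 / 15.6 = 94.23 mg/L
Fraction remaining after one interval: r = e^(−kτ) = e^(−0.05500 × 13.0) = 0.4892
Before dose 2, 1 dose has been given (aged 1τ).
C_trough = C₀ × r = 94.23 × 0.4892 = 46.10 mg/L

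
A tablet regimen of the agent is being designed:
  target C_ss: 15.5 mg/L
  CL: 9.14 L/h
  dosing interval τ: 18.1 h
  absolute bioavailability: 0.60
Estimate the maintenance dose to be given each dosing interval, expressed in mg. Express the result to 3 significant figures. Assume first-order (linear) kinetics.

At steady state, F × (Dose/τ) = Css × CL.
Dose = Css × CL × τ / F = 15.5 × 9.140 × 18.1 / 0.60 = 4274 mg

4270 mg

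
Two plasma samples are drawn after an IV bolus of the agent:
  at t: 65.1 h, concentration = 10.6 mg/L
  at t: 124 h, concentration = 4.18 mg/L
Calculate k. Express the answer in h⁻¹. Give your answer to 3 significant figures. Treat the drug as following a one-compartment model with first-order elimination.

0.0158 h⁻¹

k = ln(C₁/C₂) / (t₂ − t₁) = ln(10.6/4.18) / (124 − 65.1)
  = 0.9305 / 58.90 = 0.01580 h⁻¹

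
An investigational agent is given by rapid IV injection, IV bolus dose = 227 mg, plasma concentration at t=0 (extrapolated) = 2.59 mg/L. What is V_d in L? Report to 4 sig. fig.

87.64 L

Vd = Dose / C₀ = 227.0 / 2.59 = 87.64 L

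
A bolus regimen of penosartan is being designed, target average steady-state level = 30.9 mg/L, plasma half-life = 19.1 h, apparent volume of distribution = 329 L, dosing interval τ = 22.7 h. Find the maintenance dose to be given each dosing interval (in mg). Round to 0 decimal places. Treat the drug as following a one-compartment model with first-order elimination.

8375 mg

k = ln2 / t½ = 0.693147 / 19.1 = 0.03629 h⁻¹
CL = k × Vd = 0.03629 × 329 = 11.94 L/h
At steady state, Dose/τ = Css × CL.
Dose = Css × CL × τ = 30.9 × 11.94 × 22.7 = 8375 mg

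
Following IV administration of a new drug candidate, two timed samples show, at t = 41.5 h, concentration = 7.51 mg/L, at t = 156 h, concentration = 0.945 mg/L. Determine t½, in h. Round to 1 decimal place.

k = ln(C₁/C₂) / (t₂ − t₁) = ln(7.51/0.945) / (156 − 41.5)
  = 2.073 / 114.5 = 0.01810 h⁻¹
t½ = ln2 / k = 0.693147 / 0.01810 = 38.30 h

38.3 h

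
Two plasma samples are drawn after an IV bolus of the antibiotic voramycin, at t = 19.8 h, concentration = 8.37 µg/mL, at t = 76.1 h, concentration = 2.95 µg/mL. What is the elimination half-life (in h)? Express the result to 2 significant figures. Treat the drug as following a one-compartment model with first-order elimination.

37 h

k = ln(C₁/C₂) / (t₂ − t₁) = ln(8.37/2.95) / (76.1 − 19.8)
  = 1.043 / 56.30 = 0.01853 h⁻¹
t½ = ln2 / k = 0.693147 / 0.01853 = 37.41 h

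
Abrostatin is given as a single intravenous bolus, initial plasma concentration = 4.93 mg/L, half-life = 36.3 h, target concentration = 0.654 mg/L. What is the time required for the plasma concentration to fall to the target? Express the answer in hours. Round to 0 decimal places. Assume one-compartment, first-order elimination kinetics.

k = ln2 / t½ = 0.693147 / 36.3 = 0.01909 h⁻¹
t = ln(C₀ / C) / k = ln(4.930 / 0.654) / 0.01909
  = ln(7.538) / 0.01909 = 2.020 / 0.01909 = 105.8 h

106 h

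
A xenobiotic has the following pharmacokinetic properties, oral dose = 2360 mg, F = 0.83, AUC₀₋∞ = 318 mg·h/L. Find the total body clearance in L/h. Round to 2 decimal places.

6.16 L/h

CL = F·Dose / AUC = 0.83 × 2360 / 318 = 6.160 L/h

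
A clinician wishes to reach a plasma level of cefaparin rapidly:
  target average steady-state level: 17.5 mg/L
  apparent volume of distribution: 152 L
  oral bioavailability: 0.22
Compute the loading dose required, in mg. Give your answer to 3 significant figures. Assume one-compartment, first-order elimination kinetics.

LD = Css × Vd / F = 17.5 × 152 / 0.22 = 12090 mg

12100 mg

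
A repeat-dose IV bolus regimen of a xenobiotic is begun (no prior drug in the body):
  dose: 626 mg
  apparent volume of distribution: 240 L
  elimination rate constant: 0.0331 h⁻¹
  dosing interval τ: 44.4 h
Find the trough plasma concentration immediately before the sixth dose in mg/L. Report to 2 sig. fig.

0.78 mg/L

C₀ per dose = Dose / Vd = 626 / 240 = 2.608 mg/L
Fraction remaining after one interval: r = e^(−kτ) = e^(−0.03310 × 44.4) = 0.2300
Before dose 6, 5 doses have been given (aged 1τ, 2τ, 3τ, 4τ, 5τ).
C_trough = C₀ × (r + r² + … + r^5) = C₀ × r(1−r^5)/(1−r)
        = 2.608 × 0.2300 × (1 − 0.0006436) / (1 − 0.2300) = 0.7785 mg/L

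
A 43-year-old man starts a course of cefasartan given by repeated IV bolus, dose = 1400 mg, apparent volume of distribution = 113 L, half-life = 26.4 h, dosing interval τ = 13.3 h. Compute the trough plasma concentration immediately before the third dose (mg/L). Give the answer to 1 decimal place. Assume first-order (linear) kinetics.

14.9 mg/L

C₀ per dose = Dose / Vd = 1400 / 113 = 12.39 mg/L
k = ln2 / t½ = 0.693147 / 26.4 = 0.02626 h⁻¹
Fraction remaining after one interval: r = e^(−kτ) = e^(−0.02626 × 13.3) = 0.7052
Before dose 3, 2 doses have been given (aged 1τ, 2τ).
C_trough = C₀ × (r + r²) = 12.39 × (0.7052 + 0.4973) = 14.90 mg/L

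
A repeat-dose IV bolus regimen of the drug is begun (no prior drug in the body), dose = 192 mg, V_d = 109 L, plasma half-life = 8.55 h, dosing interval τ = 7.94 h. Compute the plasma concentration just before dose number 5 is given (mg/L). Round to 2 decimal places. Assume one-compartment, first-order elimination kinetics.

1.80 mg/L

C₀ per dose = Dose / Vd = 192 / 109 = 1.761 mg/L
k = ln2 / t½ = 0.693147 / 8.55 = 0.08107 h⁻¹
Fraction remaining after one interval: r = e^(−kτ) = e^(−0.08107 × 7.94) = 0.5253
Before dose 5, 4 doses have been given (aged 1τ, 2τ, 3τ, 4τ).
C_trough = C₀ × (r + r² + … + r^4) = C₀ × r(1−r^4)/(1−r)
        = 1.761 × 0.5253 × (1 − 0.07614) / (1 − 0.5253) = 1.800 mg/L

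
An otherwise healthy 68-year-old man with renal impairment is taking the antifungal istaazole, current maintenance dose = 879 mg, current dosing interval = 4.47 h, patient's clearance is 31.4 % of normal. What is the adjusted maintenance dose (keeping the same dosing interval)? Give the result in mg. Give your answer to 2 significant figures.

280 mg

To keep the same average steady-state level, dosing rate must scale with clearance.
CL ratio = 31.4 / 100 = 0.3140
New dose (same interval) = 879 × 0.3140 = 276.0 mg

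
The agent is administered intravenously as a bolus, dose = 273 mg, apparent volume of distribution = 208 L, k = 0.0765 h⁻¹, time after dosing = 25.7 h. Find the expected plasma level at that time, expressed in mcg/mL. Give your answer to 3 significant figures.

C₀ = Dose / Vd = 273.0 / 208 = 1.313 mg/L
C = C₀ · e^(−k·t) = 1.313 × e^(−0.07650 × 25.7)
  = 1.313 × 0.1400 = 0.1838 mg/L
(0.1838 mg/L = 0.1838 mcg/mL)

0.184 mcg/mL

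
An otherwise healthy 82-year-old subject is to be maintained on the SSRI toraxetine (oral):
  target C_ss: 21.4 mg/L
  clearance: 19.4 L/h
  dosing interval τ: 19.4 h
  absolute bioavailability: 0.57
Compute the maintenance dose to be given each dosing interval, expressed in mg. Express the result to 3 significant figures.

At steady state, F × (Dose/τ) = Css × CL.
Dose = Css × CL × τ / F = 21.4 × 19.40 × 19.4 / 0.57 = 14130 mg

14100 mg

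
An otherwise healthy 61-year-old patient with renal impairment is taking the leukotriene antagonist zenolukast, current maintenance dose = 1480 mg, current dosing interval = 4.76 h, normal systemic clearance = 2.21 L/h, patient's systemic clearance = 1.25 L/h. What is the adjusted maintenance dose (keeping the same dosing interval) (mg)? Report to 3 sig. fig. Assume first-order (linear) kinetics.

To keep the same average steady-state level, dosing rate must scale with clearance.
CL ratio = 1.25 / 2.21 = 0.5656
New dose (same interval) = 1480 × 0.5656 = 837.1 mg

837 mg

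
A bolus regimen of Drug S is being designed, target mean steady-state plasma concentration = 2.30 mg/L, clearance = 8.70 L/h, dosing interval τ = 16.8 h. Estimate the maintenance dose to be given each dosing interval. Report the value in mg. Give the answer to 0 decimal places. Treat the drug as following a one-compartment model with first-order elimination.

336 mg

At steady state, Dose/τ = Css × CL.
Dose = Css × CL × τ = 2.30 × 8.700 × 16.8 = 336.2 mg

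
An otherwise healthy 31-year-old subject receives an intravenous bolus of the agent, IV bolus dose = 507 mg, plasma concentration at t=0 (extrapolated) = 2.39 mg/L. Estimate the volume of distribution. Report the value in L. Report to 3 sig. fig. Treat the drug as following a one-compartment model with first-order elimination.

212 L

Vd = Dose / C₀ = 507.0 / 2.39 = 212.1 L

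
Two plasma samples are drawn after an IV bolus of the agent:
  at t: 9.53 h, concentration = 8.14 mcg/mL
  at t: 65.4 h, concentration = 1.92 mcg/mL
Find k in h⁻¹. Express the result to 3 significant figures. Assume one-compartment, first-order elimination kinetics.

k = ln(C₁/C₂) / (t₂ − t₁) = ln(8.14/1.92) / (65.4 − 9.53)
  = 1.444 / 55.87 = 0.02585 h⁻¹

0.0259 h⁻¹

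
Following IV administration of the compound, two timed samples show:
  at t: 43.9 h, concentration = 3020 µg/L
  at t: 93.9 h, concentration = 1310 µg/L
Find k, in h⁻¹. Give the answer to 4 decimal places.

0.0167 h⁻¹

k = ln(C₁/C₂) / (t₂ − t₁) = ln(3020/1310) / (93.9 − 43.9)
  = 0.8352 / 50.00 = 0.01670 h⁻¹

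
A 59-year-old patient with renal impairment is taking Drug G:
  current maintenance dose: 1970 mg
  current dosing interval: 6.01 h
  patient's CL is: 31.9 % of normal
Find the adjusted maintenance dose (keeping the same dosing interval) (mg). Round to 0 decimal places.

628 mg

To keep the same average steady-state level, dosing rate must scale with clearance.
CL ratio = 31.9 / 100 = 0.3190
New dose (same interval) = 1970 × 0.3190 = 628.4 mg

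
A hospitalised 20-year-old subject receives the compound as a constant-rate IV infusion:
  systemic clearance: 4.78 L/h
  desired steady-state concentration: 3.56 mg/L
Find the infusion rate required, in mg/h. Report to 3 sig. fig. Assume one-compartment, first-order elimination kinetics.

17.0 mg/h

At steady state, infusion rate R₀ = Css × CL = 3.56 × 4.780 = 17.02 mg/h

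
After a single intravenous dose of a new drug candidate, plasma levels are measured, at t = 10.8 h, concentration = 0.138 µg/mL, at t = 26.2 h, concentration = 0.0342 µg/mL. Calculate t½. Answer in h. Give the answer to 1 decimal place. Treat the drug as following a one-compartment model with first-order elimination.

7.7 h

k = ln(C₁/C₂) / (t₂ − t₁) = ln(0.138/0.0342) / (26.2 − 10.8)
  = 1.395 / 15.40 = 0.09058 h⁻¹
t½ = ln2 / k = 0.693147 / 0.09058 = 7.652 h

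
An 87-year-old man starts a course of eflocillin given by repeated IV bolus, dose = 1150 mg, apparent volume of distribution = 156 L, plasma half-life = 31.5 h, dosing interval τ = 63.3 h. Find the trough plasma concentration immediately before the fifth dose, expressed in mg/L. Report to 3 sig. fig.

C₀ per dose = Dose / Vd = 1150 / 156 = 7.372 mg/L
k = ln2 / t½ = 0.693147 / 31.5 = 0.02200 h⁻¹
Fraction remaining after one interval: r = e^(−kτ) = e^(−0.02200 × 63.3) = 0.2484
Before dose 5, 4 doses have been given (aged 1τ, 2τ, 3τ, 4τ).
C_trough = C₀ × (r + r² + … + r^4) = C₀ × r(1−r^4)/(1−r)
        = 7.372 × 0.2484 × (1 − 0.003807) / (1 − 0.2484) = 2.427 mg/L

2.43 mg/L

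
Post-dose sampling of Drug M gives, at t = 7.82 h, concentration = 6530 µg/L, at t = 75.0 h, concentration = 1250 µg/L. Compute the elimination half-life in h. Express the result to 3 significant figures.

28.2 h

k = ln(C₁/C₂) / (t₂ − t₁) = ln(6530/1250) / (75.0 − 7.82)
  = 1.653 / 67.18 = 0.02461 h⁻¹
t½ = ln2 / k = 0.693147 / 0.02461 = 28.17 h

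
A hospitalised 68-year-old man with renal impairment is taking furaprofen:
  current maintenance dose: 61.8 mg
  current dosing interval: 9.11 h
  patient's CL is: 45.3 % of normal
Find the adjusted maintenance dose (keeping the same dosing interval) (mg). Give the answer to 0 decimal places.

To keep the same average steady-state level, dosing rate must scale with clearance.
CL ratio = 45.3 / 100 = 0.4530
New dose (same interval) = 61.8 × 0.4530 = 28.00 mg

28 mg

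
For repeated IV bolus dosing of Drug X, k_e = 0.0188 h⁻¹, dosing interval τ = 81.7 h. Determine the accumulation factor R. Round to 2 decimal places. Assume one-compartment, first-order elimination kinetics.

e^(−kτ) = e^(−0.01880 × 81.7) = 0.2152
Accumulation ratio R = 1 / (1 − e^(−kτ)) = 1 / (1 − 0.2152) = 1.274

1.27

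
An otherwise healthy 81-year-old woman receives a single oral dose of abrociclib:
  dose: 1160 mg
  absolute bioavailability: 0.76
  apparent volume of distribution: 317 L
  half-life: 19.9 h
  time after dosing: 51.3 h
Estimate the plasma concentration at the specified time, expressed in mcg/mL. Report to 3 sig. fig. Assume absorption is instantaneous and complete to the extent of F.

Amount reaching circulation = F × Dose = 0.76 × 1160 = 881.6 mg
C₀ = F·Dose / Vd = 881.6 / 317 = 2.781 mg/L
k = ln2 / t½ = 0.693147 / 19.9 = 0.03483 h⁻¹
C = C₀ · e^(−k·t) = 2.781 × e^(−0.03483 × 51.3)
  = 2.781 × 0.1675 = 0.4658 mg/L
(0.4658 mg/L = 0.4658 mcg/mL)

0.466 mcg/mL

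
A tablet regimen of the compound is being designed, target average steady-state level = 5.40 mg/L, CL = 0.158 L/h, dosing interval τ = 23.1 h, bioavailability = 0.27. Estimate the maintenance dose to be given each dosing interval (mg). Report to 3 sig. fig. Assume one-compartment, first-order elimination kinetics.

At steady state, F × (Dose/τ) = Css × CL.
Dose = Css × CL × τ / F = 5.40 × 0.1580 × 23.1 / 0.27 = 73.00 mg

73.0 mg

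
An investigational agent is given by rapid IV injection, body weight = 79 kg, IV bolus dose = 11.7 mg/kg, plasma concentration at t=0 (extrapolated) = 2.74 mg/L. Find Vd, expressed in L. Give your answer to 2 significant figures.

340 L

Dose = 11.7 × 79 = 924.3 mg
Vd = Dose / C₀ = 924.3 / 2.74 = 337.3 L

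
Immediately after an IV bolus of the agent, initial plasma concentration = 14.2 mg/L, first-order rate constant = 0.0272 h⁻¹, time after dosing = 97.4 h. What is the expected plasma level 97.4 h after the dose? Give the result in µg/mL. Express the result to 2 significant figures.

C = C₀ · e^(−k·t) = 14.20 × e^(−0.02720 × 97.4)
  = 14.20 × 0.07070 = 1.004 mg/L
(1.004 mg/L = 1.004 µg/mL)

1.0 µg/mL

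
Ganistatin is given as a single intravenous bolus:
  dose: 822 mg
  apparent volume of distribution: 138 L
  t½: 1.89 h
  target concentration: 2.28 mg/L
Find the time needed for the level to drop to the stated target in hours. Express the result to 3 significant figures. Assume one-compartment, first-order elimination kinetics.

C₀ = Dose / Vd = 822.0 / 138 = 5.957 mg/L
k = ln2 / t½ = 0.693147 / 1.89 = 0.3667 h⁻¹
t = ln(C₀ / C) / k = ln(5.957 / 2.28) / 0.3667
  = ln(2.613) / 0.3667 = 0.9605 / 0.3667 = 2.619 h

2.62 h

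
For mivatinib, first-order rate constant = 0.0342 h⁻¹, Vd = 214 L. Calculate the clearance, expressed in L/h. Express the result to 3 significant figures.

7.32 L/h

CL = k × Vd = 0.0342 × 214 = 7.319 L/h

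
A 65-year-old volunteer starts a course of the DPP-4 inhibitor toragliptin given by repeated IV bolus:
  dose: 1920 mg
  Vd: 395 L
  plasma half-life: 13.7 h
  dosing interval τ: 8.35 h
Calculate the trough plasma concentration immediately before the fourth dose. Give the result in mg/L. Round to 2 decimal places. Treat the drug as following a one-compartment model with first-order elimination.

6.64 mg/L

C₀ per dose = Dose / Vd = 1920 / 395 = 4.861 mg/L
k = ln2 / t½ = 0.693147 / 13.7 = 0.05059 h⁻¹
Fraction remaining after one interval: r = e^(−kτ) = e^(−0.05059 × 8.35) = 0.6555
Before dose 4, 3 doses have been given (aged 1τ, 2τ, 3τ).
C_trough = C₀ × (r + r² + … + r^3) = C₀ × r(1−r^3)/(1−r)
        = 4.861 × 0.6555 × (1 − 0.2817) / (1 − 0.6555) = 6.644 mg/L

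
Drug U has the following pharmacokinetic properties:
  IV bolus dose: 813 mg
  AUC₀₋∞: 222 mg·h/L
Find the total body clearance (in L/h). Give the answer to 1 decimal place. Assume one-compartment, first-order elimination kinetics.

3.7 L/h

CL = Dose / AUC = 813 / 222 = 3.662 L/h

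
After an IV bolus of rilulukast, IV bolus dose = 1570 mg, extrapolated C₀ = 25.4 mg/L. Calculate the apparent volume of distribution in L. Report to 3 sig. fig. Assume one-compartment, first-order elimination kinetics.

Vd = Dose / C₀ = 1570 / 25.4 = 61.81 L

61.8 L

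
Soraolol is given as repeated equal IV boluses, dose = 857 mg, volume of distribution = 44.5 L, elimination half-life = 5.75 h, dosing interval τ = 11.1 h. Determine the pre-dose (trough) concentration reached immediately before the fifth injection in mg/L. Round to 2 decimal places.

6.82 mg/L

C₀ per dose = Dose / Vd = 857 / 44.5 = 19.26 mg/L
k = ln2 / t½ = 0.693147 / 5.75 = 0.1205 h⁻¹
Fraction remaining after one interval: r = e^(−kτ) = e^(−0.1205 × 11.1) = 0.2625
Before dose 5, 4 doses have been given (aged 1τ, 2τ, 3τ, 4τ).
C_trough = C₀ × (r + r² + … + r^4) = C₀ × r(1−r^4)/(1−r)
        = 19.26 × 0.2625 × (1 − 0.004748) / (1 − 0.2625) = 6.823 mg/L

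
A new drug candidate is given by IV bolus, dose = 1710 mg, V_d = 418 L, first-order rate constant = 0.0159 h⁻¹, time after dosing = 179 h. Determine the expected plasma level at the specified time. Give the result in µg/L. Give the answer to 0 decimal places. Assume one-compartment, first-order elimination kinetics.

C₀ = Dose / Vd = 1710 / 418 = 4.091 mg/L
C = C₀ · e^(−k·t) = 4.091 × e^(−0.01590 × 179)
  = 4.091 × 0.05807 = 0.2376 mg/L
Convert: 0.2376 mg/L × 1000 = 237.6 µg/L

238 µg/L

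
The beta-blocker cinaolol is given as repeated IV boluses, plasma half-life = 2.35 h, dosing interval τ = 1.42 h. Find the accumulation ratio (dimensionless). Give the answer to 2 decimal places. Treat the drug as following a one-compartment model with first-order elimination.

k = ln2 / t½ = 0.693147 / 2.35 = 0.2950 h⁻¹
e^(−kτ) = e^(−0.2950 × 1.42) = 0.6578
Accumulation ratio R = 1 / (1 − e^(−kτ)) = 1 / (1 − 0.6578) = 2.922

2.92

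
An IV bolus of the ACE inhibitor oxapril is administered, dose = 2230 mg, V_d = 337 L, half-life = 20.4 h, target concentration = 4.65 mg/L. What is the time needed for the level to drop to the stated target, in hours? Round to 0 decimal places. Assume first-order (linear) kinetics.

10 h

C₀ = Dose / Vd = 2230 / 337 = 6.617 mg/L
k = ln2 / t½ = 0.693147 / 20.4 = 0.03398 h⁻¹
t = ln(C₀ / C) / k = ln(6.617 / 4.65) / 0.03398
  = ln(1.423) / 0.03398 = 0.3528 / 0.03398 = 10.38 h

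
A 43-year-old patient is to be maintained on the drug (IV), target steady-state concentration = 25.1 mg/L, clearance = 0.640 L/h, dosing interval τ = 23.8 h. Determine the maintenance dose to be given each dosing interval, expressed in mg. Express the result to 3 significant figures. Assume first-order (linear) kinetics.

382 mg

At steady state, Dose/τ = Css × CL.
Dose = Css × CL × τ = 25.1 × 0.6400 × 23.8 = 382.3 mg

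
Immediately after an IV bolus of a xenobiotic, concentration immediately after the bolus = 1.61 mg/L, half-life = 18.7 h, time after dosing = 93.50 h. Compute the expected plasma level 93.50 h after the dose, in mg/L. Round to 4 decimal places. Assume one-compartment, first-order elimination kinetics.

0.0503 mg/L

k = ln2 / t½ = 0.693147 / 18.7 = 0.03707 h⁻¹
t / t½ = 93.50 / 18.7 = 5 half-lives
C = C₀ × (1/2)^5 = 1.610 × 0.03125 = 0.05031 mg/L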